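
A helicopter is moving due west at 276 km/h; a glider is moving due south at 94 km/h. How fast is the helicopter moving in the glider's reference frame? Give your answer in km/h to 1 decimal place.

291.6 km/h

Taking east as x and north as y: helicopter velocity = (-276.000, 0.000) km/h; glider velocity = (0.000, -94.000) km/h.
Velocity of helicopter relative to glider = (-276.000, 0.000) − (0.000, -94.000) = (-276.000, 94.000) km/h.
Magnitude = |(-276.000, 94.000)| = 291.568 km/h.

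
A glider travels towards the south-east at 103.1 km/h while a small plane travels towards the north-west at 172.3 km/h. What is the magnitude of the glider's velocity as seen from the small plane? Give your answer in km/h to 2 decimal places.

Taking east as x and north as y: glider velocity = (72.903, -72.903) km/h; small plane velocity = (-121.834, 121.834) km/h.
Velocity of glider relative to small plane = (72.903, -72.903) − (-121.834, 121.834) = (194.737, -194.737) km/h.
Magnitude = |(194.737, -194.737)| = 275.400 km/h.

275.40 km/h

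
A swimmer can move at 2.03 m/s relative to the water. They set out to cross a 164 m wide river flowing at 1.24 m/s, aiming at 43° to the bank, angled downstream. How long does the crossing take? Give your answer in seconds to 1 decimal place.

The component of the swimmer's velocity perpendicular to the bank is 2.03 × sin 43° = 1.384 m/s.
The current is parallel to the bank, so it does not affect the crossing time.
Time = 164 / 1.384 = 118.458 s.

118.5 s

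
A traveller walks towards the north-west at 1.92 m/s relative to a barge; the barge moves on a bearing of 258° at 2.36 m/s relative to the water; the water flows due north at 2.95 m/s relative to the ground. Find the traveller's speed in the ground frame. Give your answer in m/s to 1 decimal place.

5.3 m/s

In east/north components (m/s): traveller relative to barge = (-1.358, 1.358); barge relative to water = (-2.308, -0.491); water relative to ground = (0.000, 2.950).
Sum = (-3.666, 3.817) m/s.
Speed = |(-3.666, 3.817)| = 5.292 m/s.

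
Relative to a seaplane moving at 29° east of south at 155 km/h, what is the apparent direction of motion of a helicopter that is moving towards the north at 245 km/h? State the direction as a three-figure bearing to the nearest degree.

349°

Taking east as x and north as y: helicopter velocity = (0.000, 245.000) km/h; seaplane velocity = (75.145, -135.566) km/h.
Velocity of helicopter relative to seaplane = (0.000, 245.000) − (75.145, -135.566) = (-75.145, 380.566) km/h.
Bearing = atan2(-75.15, 380.57) = 348.83° clockwise from north.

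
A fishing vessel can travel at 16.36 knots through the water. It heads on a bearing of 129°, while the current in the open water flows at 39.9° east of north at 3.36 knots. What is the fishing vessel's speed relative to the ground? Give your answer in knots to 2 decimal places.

16.75 knots

Taking east as x and north as y: velocity relative to the water = (12.714, -10.296) knots; the water relative to ground = (2.155, 2.578) knots.
Velocity relative to ground = (12.714, -10.296) + (2.155, 2.578) = (14.869, -7.718) knots.
Speed = |(14.869, -7.718)| = 16.753 knots.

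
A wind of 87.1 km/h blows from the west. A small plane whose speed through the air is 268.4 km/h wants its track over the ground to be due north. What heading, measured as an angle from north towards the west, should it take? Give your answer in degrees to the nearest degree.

The wind pushes perpendicular to the desired track; the heading must have a component into the wind equal to 87.1 km/h: 268.4 sin θ = 87.1.
sin θ = 0.3245, so θ = 18.936°.

19°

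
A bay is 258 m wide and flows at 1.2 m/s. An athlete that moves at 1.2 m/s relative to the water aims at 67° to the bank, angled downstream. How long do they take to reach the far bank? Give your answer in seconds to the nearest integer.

The component of the athlete's velocity perpendicular to the bank is 1.2 × sin 67° = 1.105 m/s.
Only the cross-stream component determines the crossing time; the current contributes nothing perpendicular to the bank.
Time = 258 / 1.105 = 233.567 s.

234 s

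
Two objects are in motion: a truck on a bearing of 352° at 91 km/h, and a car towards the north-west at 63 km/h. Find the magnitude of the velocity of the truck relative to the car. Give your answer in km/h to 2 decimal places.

55.61 km/h

Taking east as x and north as y: truck velocity = (-12.665, 90.114) km/h; car velocity = (-44.548, 44.548) km/h.
Velocity of truck relative to car = (-12.665, 90.114) − (-44.548, 44.548) = (31.883, 45.567) km/h.
Magnitude = |(31.883, 45.567)| = 55.613 km/h.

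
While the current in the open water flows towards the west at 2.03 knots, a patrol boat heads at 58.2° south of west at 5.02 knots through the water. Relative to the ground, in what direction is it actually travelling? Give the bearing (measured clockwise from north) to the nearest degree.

228°

Taking east as x and north as y: velocity relative to the water = (-2.645, -4.266) knots; the water relative to ground = (-2.030, 0.000) knots.
Velocity relative to ground = (-2.645, -4.266) + (-2.030, 0.000) = (-4.675, -4.266) knots.
Bearing = atan2(-4.68, -4.27) = 227.62° clockwise from north.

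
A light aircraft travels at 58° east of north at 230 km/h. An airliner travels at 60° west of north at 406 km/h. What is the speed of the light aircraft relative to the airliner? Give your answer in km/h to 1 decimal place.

Taking east as x and north as y: light aircraft velocity = (195.051, 121.881) km/h; airliner velocity = (-351.606, 203.000) km/h.
Velocity of light aircraft relative to airliner = (195.051, 121.881) − (-351.606, 203.000) = (546.657, -81.119) km/h.
Magnitude = |(546.657, -81.119)| = 552.643 km/h.

552.6 km/h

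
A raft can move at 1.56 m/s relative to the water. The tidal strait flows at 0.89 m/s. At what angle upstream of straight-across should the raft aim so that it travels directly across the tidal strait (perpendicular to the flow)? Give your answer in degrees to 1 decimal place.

34.8°

To cancel the current, the upstream component of the raft's velocity must equal the flow: 1.56 sin θ = 0.89.
sin θ = 0.89 / 1.56 = 0.5705.
θ = arcsin(0.5705) = 34.786°.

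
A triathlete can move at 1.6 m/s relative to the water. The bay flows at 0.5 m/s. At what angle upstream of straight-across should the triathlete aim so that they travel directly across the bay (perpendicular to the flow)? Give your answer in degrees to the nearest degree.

To cancel the current, the upstream component of the triathlete's velocity must equal the flow: 1.6 sin θ = 0.5.
sin θ = 0.5 / 1.6 = 0.3125.
θ = arcsin(0.3125) = 18.210°.

18°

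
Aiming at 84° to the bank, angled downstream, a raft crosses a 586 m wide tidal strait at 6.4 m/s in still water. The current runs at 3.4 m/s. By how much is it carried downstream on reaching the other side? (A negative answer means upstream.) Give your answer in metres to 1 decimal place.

374.6 m

Perpendicular speed = 6.365 m/s; crossing time = 586 / 6.365 = 92.067 s.
Net downstream speed = 4.069 m/s.
Drift = 4.069 × 92.067 = 374.618 m (downstream).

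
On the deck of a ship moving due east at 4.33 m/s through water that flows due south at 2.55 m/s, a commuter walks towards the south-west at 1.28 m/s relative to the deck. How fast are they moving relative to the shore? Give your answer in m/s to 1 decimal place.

In east/north components (m/s): commuter relative to ship = (-0.905, -0.905); ship relative to water = (4.330, 0.000); water relative to ground = (0.000, -2.550).
Sum = (3.425, -3.455) m/s.
Speed = |(3.425, -3.455)| = 4.865 m/s.

4.9 m/s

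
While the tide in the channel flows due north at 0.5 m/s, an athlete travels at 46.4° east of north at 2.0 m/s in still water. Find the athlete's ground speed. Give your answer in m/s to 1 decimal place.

2.4 m/s

Taking east as x and north as y: velocity relative to the water = (1.448, 1.379) m/s; the water relative to ground = (0.000, 0.500) m/s.
Velocity relative to ground = (1.448, 1.379) + (0.000, 0.500) = (1.448, 1.879) m/s.
Speed = |(1.448, 1.879)| = 2.373 m/s.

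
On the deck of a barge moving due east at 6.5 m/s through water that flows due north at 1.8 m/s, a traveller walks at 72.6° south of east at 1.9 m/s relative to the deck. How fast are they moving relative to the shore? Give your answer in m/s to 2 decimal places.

7.07 m/s

In east/north components (m/s): traveller relative to barge = (0.568, -1.813); barge relative to water = (6.500, 0.000); water relative to ground = (0.000, 1.800).
Sum = (7.068, -0.013) m/s.
Speed = |(7.068, -0.013)| = 7.068 m/s.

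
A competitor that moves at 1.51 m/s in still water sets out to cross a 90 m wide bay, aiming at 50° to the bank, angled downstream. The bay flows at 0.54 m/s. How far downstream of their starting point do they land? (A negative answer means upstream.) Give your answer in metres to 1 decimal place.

Perpendicular speed = 1.157 m/s; crossing time = 90 / 1.157 = 77.806 s.
Net downstream speed = 1.511 m/s.
Drift = 1.511 × 77.806 = 117.534 m (downstream).

117.5 m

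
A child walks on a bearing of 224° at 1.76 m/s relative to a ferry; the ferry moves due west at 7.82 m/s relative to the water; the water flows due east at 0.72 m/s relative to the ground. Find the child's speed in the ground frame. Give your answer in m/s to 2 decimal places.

In east/north components (m/s): child relative to ferry = (-1.223, -1.266); ferry relative to water = (-7.820, 0.000); water relative to ground = (0.720, 0.000).
Sum = (-8.323, -1.266) m/s.
Speed = |(-8.323, -1.266)| = 8.418 m/s.

8.42 m/s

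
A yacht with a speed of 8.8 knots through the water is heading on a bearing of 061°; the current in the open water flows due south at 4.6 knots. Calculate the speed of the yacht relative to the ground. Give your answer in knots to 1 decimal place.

Taking east as x and north as y: velocity relative to the water = (7.697, 4.266) knots; the water relative to ground = (0.000, -4.600) knots.
Velocity relative to ground = (7.697, 4.266) + (0.000, -4.600) = (7.697, -0.334) knots.
Speed = |(7.697, -0.334)| = 7.704 knots.

7.7 knots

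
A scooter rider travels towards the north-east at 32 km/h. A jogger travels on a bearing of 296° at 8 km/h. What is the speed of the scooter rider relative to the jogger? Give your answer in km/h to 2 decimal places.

35.42 km/h

Taking east as x and north as y: scooter rider velocity = (22.627, 22.627) km/h; jogger velocity = (-7.190, 3.507) km/h.
Velocity of scooter rider relative to jogger = (22.627, 22.627) − (-7.190, 3.507) = (29.818, 19.120) km/h.
Magnitude = |(29.818, 19.120)| = 35.422 km/h.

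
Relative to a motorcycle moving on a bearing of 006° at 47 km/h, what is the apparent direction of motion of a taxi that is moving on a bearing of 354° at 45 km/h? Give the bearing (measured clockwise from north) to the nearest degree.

Taking east as x and north as y: taxi velocity = (-4.704, 44.753) km/h; motorcycle velocity = (4.913, 46.743) km/h.
Velocity of taxi relative to motorcycle = (-4.704, 44.753) − (4.913, 46.743) = (-9.617, -1.989) km/h.
Bearing = atan2(-9.62, -1.99) = 258.31° clockwise from north.

258°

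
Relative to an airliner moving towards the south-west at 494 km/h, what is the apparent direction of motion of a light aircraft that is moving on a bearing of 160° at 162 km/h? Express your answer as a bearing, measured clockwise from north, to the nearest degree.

064°

Taking east as x and north as y: light aircraft velocity = (55.407, -152.230) km/h; airliner velocity = (-349.311, -349.311) km/h.
Velocity of light aircraft relative to airliner = (55.407, -152.230) − (-349.311, -349.311) = (404.718, 197.081) km/h.
Bearing = atan2(404.72, 197.08) = 64.04° clockwise from north.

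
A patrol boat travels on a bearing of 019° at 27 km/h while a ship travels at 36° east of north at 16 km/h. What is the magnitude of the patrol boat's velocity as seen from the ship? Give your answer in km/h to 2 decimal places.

Taking east as x and north as y: patrol boat velocity = (8.790, 25.529) km/h; ship velocity = (9.405, 12.944) km/h.
Velocity of patrol boat relative to ship = (8.790, 25.529) − (9.405, 12.944) = (-0.614, 12.585) km/h.
Magnitude = |(-0.614, 12.585)| = 12.600 km/h.

12.60 km/h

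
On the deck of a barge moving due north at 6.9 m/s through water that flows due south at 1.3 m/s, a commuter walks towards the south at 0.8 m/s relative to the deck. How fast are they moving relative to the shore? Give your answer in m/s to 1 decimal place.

In east/north components (m/s): commuter relative to barge = (0.000, -0.800); barge relative to water = (0.000, 6.900); water relative to ground = (0.000, -1.300).
Sum = (0.000, 4.800) m/s.
Speed = |(0.000, 4.800)| = 4.800 m/s.

4.8 m/s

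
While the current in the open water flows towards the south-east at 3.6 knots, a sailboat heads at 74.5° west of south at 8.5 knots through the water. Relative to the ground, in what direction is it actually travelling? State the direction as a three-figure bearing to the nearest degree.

230°

Taking east as x and north as y: velocity relative to the water = (-8.191, -2.272) knots; the water relative to ground = (2.546, -2.546) knots.
Velocity relative to ground = (-8.191, -2.272) + (2.546, -2.546) = (-5.645, -4.817) knots.
Bearing = atan2(-5.65, -4.82) = 229.53° clockwise from north.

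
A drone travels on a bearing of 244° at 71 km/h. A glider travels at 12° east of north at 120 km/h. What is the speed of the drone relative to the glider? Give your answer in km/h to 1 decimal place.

173.0 km/h

Taking east as x and north as y: drone velocity = (-63.814, -31.124) km/h; glider velocity = (24.949, 117.378) km/h.
Velocity of drone relative to glider = (-63.814, -31.124) − (24.949, 117.378) = (-88.764, -148.502) km/h.
Magnitude = |(-88.764, -148.502)| = 173.008 km/h.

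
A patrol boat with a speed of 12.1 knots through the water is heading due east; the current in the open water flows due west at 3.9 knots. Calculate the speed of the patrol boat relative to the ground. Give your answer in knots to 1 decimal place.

Taking east as x and north as y: velocity relative to the water = (12.100, 0.000) knots; the water relative to ground = (-3.900, 0.000) knots.
Velocity relative to ground = (12.100, 0.000) + (-3.900, 0.000) = (8.200, 0.000) knots.
Speed = |(8.200, 0.000)| = 8.200 knots.

8.2 knots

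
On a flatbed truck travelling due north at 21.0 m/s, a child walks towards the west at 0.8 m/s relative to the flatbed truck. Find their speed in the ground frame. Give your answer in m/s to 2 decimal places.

21.02 m/s

Taking east as x and north as y: flatbed truck velocity = (0.000, 21.000) m/s; child velocity relative to flatbed truck = (-0.800, 0.000) m/s.
Velocity relative to ground = (0.000, 21.000) + (-0.800, 0.000) = (-0.800, 21.000) m/s.
Speed = |(-0.800, 21.000)| = 21.015 m/s.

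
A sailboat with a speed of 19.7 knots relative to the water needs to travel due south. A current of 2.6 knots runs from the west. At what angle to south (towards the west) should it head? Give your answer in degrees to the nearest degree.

The current pushes perpendicular to the desired track; the heading must have a component into the current equal to 2.6 knots: 19.7 sin θ = 2.6.
sin θ = 0.1320, so θ = 7.584°.

8°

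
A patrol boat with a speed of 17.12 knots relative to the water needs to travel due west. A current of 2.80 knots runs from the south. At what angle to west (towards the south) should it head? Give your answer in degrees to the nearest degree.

The current pushes perpendicular to the desired track; the heading must have a component into the current equal to 2.80 knots: 17.12 sin θ = 2.80.
sin θ = 0.1636, so θ = 9.413°.

9°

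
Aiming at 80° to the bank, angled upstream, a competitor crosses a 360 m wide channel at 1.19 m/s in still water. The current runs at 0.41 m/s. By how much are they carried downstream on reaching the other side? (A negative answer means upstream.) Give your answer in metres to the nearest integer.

62 m

Perpendicular speed = 1.172 m/s; crossing time = 360 / 1.172 = 307.188 s.
Net downstream speed = 0.203 m/s.
Drift = 0.203 × 307.188 = 62.469 m (downstream).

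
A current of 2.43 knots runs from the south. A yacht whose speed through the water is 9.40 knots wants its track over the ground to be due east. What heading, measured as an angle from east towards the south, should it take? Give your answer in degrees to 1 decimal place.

15.0°

The current pushes perpendicular to the desired track; the heading must have a component into the current equal to 2.43 knots: 9.40 sin θ = 2.43.
sin θ = 0.2585, so θ = 14.982°.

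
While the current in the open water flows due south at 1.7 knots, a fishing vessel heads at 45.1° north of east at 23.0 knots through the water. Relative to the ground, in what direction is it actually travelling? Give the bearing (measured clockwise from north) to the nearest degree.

048°

Taking east as x and north as y: velocity relative to the water = (16.235, 16.292) knots; the water relative to ground = (0.000, -1.700) knots.
Velocity relative to ground = (16.235, 16.292) + (0.000, -1.700) = (16.235, 14.592) knots.
Bearing = atan2(16.24, 14.59) = 48.05° clockwise from north.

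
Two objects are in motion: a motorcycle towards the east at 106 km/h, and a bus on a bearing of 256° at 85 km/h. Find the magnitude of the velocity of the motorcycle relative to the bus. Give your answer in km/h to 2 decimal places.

Taking east as x and north as y: motorcycle velocity = (106.000, 0.000) km/h; bus velocity = (-82.475, -20.563) km/h.
Velocity of motorcycle relative to bus = (106.000, 0.000) − (-82.475, -20.563) = (188.475, 20.563) km/h.
Magnitude = |(188.475, 20.563)| = 189.594 km/h.

189.59 km/h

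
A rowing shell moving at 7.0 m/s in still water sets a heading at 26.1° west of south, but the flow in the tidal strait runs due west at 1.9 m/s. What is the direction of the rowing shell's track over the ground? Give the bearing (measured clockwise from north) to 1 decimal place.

Taking east as x and north as y: velocity relative to the water = (-3.080, -6.286) m/s; the water relative to ground = (-1.900, 0.000) m/s.
Velocity relative to ground = (-3.080, -6.286) + (-1.900, 0.000) = (-4.980, -6.286) m/s.
Bearing = atan2(-4.98, -6.29) = 218.38° clockwise from north.

218.4°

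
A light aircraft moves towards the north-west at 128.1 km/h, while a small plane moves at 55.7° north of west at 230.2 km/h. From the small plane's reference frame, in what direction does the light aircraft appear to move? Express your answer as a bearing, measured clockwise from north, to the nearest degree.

Taking east as x and north as y: light aircraft velocity = (-90.580, 90.580) km/h; small plane velocity = (-129.724, 190.168) km/h.
Velocity of light aircraft relative to small plane = (-90.580, 90.580) − (-129.724, 190.168) = (39.143, -99.587) km/h.
Bearing = atan2(39.14, -99.59) = 158.54° clockwise from north.

159°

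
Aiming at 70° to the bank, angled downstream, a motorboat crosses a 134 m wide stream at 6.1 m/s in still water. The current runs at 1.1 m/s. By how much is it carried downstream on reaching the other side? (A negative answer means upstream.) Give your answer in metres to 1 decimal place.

74.5 m

Perpendicular speed = 5.732 m/s; crossing time = 134 / 5.732 = 23.377 s.
Net downstream speed = 3.186 m/s.
Drift = 3.186 × 23.377 = 74.487 m (downstream).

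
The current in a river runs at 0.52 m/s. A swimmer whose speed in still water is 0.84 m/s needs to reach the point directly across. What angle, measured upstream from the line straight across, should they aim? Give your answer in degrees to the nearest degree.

38°

To cancel the current, the upstream component of the swimmer's velocity must equal the flow: 0.84 sin θ = 0.52.
sin θ = 0.52 / 0.84 = 0.6190.
θ = arcsin(0.6190) = 38.247°.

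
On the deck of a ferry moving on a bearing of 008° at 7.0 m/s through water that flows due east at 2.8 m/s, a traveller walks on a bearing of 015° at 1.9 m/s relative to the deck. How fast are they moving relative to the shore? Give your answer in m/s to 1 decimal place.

9.7 m/s

In east/north components (m/s): traveller relative to ferry = (0.492, 1.835); ferry relative to water = (0.974, 6.932); water relative to ground = (2.800, 0.000).
Sum = (4.266, 8.767) m/s.
Speed = |(4.266, 8.767)| = 9.750 m/s.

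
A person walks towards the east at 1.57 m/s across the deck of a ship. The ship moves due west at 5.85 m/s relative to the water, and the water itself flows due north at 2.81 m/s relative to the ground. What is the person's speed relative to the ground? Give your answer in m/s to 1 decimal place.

5.1 m/s

In east/north components (m/s): person relative to ship = (1.570, 0.000); ship relative to water = (-5.850, 0.000); water relative to ground = (0.000, 2.810).
Sum = (-4.280, 2.810) m/s.
Speed = |(-4.280, 2.810)| = 5.120 m/s.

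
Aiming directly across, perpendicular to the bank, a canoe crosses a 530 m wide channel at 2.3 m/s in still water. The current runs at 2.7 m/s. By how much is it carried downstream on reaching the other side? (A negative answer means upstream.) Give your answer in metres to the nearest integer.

Perpendicular speed = 2.300 m/s; crossing time = 530 / 2.300 = 230.435 s.
Net downstream speed = 2.700 m/s.
Drift = 2.700 × 230.435 = 622.174 m (downstream).

622 m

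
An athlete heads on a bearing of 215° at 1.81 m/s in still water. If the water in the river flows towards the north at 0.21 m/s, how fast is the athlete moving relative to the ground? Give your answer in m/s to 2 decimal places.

1.64 m/s

Taking east as x and north as y: velocity relative to the water = (-1.038, -1.483) m/s; the water relative to ground = (0.000, 0.210) m/s.
Velocity relative to ground = (-1.038, -1.483) + (0.000, 0.210) = (-1.038, -1.273) m/s.
Speed = |(-1.038, -1.273)| = 1.642 m/s.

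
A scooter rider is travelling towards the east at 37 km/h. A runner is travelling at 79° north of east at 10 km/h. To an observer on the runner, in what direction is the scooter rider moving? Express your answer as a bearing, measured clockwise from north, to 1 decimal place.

Taking east as x and north as y: scooter rider velocity = (37.000, 0.000) km/h; runner velocity = (1.908, 9.816) km/h.
Velocity of scooter rider relative to runner = (37.000, 0.000) − (1.908, 9.816) = (35.092, -9.816) km/h.
Bearing = atan2(35.09, -9.82) = 105.63° clockwise from north.

105.6°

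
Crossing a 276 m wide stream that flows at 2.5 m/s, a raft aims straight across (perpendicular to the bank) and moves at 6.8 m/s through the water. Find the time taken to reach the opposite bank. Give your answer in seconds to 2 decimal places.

The component of the raft's velocity perpendicular to the bank is 6.8 m/s.
The flow acts along the bank and has no component across it.
Time = 276 / 6.800 = 40.588 s.

40.59 s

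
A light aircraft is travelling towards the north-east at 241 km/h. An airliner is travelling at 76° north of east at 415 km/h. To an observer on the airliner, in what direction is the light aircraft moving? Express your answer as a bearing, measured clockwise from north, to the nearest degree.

Taking east as x and north as y: light aircraft velocity = (170.413, 170.413) km/h; airliner velocity = (100.398, 402.673) km/h.
Velocity of light aircraft relative to airliner = (170.413, 170.413) − (100.398, 402.673) = (70.015, -232.260) km/h.
Bearing = atan2(70.02, -232.26) = 163.22° clockwise from north.

163°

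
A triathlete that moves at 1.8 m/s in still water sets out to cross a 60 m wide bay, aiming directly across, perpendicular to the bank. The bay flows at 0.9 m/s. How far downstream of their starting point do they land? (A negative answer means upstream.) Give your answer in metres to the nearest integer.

30 m

Perpendicular speed = 1.800 m/s; crossing time = 60 / 1.800 = 33.333 s.
Net downstream speed = 0.900 m/s.
Drift = 0.900 × 33.333 = 30.000 m (downstream).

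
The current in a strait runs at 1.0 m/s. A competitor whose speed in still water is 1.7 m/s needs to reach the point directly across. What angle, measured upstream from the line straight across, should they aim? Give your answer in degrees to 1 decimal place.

36.0°

To cancel the current, the upstream component of the competitor's velocity must equal the flow: 1.7 sin θ = 1.0.
sin θ = 1.0 / 1.7 = 0.5882.
θ = arcsin(0.5882) = 36.032°.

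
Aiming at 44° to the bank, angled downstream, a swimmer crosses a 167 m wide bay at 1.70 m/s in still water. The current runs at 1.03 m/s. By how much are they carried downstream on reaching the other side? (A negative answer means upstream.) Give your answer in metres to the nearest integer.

Perpendicular speed = 1.181 m/s; crossing time = 167 / 1.181 = 141.415 s.
Net downstream speed = 2.253 m/s.
Drift = 2.253 × 141.415 = 318.591 m (downstream).

319 m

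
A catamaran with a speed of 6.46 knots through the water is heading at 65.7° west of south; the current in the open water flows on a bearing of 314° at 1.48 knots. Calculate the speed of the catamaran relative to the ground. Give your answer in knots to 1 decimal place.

7.1 knots

Taking east as x and north as y: velocity relative to the water = (-5.888, -2.658) knots; the water relative to ground = (-1.065, 1.028) knots.
Velocity relative to ground = (-5.888, -2.658) + (-1.065, 1.028) = (-6.952, -1.630) knots.
Speed = |(-6.952, -1.630)| = 7.141 knots.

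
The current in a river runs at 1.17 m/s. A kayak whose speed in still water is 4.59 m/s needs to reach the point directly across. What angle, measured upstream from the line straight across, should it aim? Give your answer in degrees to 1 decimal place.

To cancel the current, the upstream component of the kayak's velocity must equal the flow: 4.59 sin θ = 1.17.
sin θ = 1.17 / 4.59 = 0.2549.
θ = arcsin(0.2549) = 14.768°.

14.8°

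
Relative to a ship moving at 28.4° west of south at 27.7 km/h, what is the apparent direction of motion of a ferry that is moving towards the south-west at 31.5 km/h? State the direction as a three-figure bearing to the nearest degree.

Taking east as x and north as y: ferry velocity = (-22.274, -22.274) km/h; ship velocity = (-13.175, -24.366) km/h.
Velocity of ferry relative to ship = (-22.274, -22.274) − (-13.175, -24.366) = (-9.099, 2.092) km/h.
Bearing = atan2(-9.10, 2.09) = 282.95° clockwise from north.

283°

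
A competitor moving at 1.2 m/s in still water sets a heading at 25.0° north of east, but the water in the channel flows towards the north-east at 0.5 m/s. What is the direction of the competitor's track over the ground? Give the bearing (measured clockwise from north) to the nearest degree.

Taking east as x and north as y: velocity relative to the water = (1.088, 0.507) m/s; the water relative to ground = (0.354, 0.354) m/s.
Velocity relative to ground = (1.088, 0.507) + (0.354, 0.354) = (1.441, 0.861) m/s.
Bearing = atan2(1.44, 0.86) = 59.15° clockwise from north.

059°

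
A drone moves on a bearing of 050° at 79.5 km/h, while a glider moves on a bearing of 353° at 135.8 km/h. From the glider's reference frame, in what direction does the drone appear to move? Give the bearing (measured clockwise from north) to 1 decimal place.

137.2°

Taking east as x and north as y: drone velocity = (60.901, 51.102) km/h; glider velocity = (-16.550, 134.788) km/h.
Velocity of drone relative to glider = (60.901, 51.102) − (-16.550, 134.788) = (77.450, -83.686) km/h.
Bearing = atan2(77.45, -83.69) = 137.22° clockwise from north.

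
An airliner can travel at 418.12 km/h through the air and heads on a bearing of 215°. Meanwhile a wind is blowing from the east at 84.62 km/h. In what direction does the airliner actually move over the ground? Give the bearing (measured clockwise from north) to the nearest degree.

Taking east as x and north as y: velocity relative to the air = (-239.824, -342.504) km/h; the air relative to ground = (-84.620, 0.000) km/h.
Velocity relative to ground = (-239.824, -342.504) + (-84.620, 0.000) = (-324.444, -342.504) km/h.
Bearing = atan2(-324.44, -342.50) = 223.45° clockwise from north.

223°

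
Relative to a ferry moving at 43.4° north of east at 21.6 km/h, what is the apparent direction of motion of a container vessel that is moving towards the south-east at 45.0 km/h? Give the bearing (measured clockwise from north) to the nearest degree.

Taking east as x and north as y: container vessel velocity = (31.820, -31.820) km/h; ferry velocity = (15.694, 14.841) km/h.
Velocity of container vessel relative to ferry = (31.820, -31.820) − (15.694, 14.841) = (16.126, -46.661) km/h.
Bearing = atan2(16.13, -46.66) = 160.94° clockwise from north.

161°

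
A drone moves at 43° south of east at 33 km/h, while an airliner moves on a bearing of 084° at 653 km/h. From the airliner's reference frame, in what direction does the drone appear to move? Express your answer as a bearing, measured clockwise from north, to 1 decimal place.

261.7°

Taking east as x and north as y: drone velocity = (24.135, -22.506) km/h; airliner velocity = (649.423, 68.257) km/h.
Velocity of drone relative to airliner = (24.135, -22.506) − (649.423, 68.257) = (-625.288, -90.763) km/h.
Bearing = atan2(-625.29, -90.76) = 261.74° clockwise from north.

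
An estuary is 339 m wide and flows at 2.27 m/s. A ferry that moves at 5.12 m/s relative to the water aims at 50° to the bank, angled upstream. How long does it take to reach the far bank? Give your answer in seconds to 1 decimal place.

86.4 s

The component of the ferry's velocity perpendicular to the bank is 5.12 × sin 50° = 3.922 m/s.
Only the cross-stream component determines the crossing time; the current contributes nothing perpendicular to the bank.
Time = 339 / 3.922 = 86.432 s.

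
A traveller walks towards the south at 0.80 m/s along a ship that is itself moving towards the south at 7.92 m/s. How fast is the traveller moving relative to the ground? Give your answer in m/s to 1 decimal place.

Taking east as x and north as y: ship velocity = (0.000, -7.920) m/s; traveller velocity relative to ship = (0.000, -0.800) m/s.
Velocity relative to ground = (0.000, -7.920) + (0.000, -0.800) = (0.000, -8.720) m/s.
Speed = |(0.000, -8.720)| = 8.720 m/s.

8.7 m/s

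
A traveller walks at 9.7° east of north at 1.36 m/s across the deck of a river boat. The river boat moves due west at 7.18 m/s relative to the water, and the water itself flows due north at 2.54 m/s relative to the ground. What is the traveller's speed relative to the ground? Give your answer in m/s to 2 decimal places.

In east/north components (m/s): traveller relative to river boat = (0.229, 1.341); river boat relative to water = (-7.180, 0.000); water relative to ground = (0.000, 2.540).
Sum = (-6.951, 3.881) m/s.
Speed = |(-6.951, 3.881)| = 7.961 m/s.

7.96 m/s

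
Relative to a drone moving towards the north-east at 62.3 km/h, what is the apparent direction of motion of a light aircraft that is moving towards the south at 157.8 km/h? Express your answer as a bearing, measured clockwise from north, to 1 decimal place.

Taking east as x and north as y: light aircraft velocity = (0.000, -157.800) km/h; drone velocity = (44.053, 44.053) km/h.
Velocity of light aircraft relative to drone = (0.000, -157.800) − (44.053, 44.053) = (-44.053, -201.853) km/h.
Bearing = atan2(-44.05, -201.85) = 192.31° clockwise from north.

192.3°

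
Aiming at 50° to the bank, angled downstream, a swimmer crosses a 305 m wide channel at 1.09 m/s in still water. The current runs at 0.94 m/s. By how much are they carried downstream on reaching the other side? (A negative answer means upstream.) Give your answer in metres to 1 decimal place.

599.3 m

Perpendicular speed = 0.835 m/s; crossing time = 305 / 0.835 = 365.275 s.
Net downstream speed = 1.641 m/s.
Drift = 1.641 × 365.275 = 599.283 m (downstream).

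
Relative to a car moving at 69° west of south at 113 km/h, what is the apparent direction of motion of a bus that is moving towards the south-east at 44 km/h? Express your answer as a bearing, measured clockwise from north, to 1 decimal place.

Taking east as x and north as y: bus velocity = (31.113, -31.113) km/h; car velocity = (-105.495, -40.496) km/h.
Velocity of bus relative to car = (31.113, -31.113) − (-105.495, -40.496) = (136.607, 9.383) km/h.
Bearing = atan2(136.61, 9.38) = 86.07° clockwise from north.

086.1°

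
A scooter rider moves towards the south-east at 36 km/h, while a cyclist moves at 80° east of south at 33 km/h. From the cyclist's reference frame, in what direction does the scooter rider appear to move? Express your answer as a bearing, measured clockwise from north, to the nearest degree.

Taking east as x and north as y: scooter rider velocity = (25.456, -25.456) km/h; cyclist velocity = (32.499, -5.730) km/h.
Velocity of scooter rider relative to cyclist = (25.456, -25.456) − (32.499, -5.730) = (-7.043, -19.725) km/h.
Bearing = atan2(-7.04, -19.73) = 199.65° clockwise from north.

200°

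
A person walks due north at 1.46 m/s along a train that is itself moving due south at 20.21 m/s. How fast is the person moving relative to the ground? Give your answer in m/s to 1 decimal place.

18.8 m/s

Taking east as x and north as y: train velocity = (0.000, -20.210) m/s; person velocity relative to train = (0.000, 1.460) m/s.
Velocity relative to ground = (0.000, -20.210) + (0.000, 1.460) = (0.000, -18.750) m/s.
Speed = |(0.000, -18.750)| = 18.750 m/s.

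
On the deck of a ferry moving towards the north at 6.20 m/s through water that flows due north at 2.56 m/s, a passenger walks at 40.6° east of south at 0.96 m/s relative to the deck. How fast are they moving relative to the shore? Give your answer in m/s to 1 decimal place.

8.1 m/s

In east/north components (m/s): passenger relative to ferry = (0.625, -0.729); ferry relative to water = (0.000, 6.200); water relative to ground = (0.000, 2.560).
Sum = (0.625, 8.031) m/s.
Speed = |(0.625, 8.031)| = 8.055 m/s.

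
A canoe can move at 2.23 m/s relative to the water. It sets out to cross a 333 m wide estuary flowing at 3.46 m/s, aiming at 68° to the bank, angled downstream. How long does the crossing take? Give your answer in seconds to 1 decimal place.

The component of the canoe's velocity perpendicular to the bank is 2.23 × sin 68° = 2.068 m/s.
The flow acts along the bank and has no component across it.
Time = 333 / 2.068 = 161.055 s.

161.1 s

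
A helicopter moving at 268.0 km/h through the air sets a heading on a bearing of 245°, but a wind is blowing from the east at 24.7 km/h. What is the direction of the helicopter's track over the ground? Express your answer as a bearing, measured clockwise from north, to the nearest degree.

247°

Taking east as x and north as y: velocity relative to the air = (-242.890, -113.262) km/h; the air relative to ground = (-24.700, 0.000) km/h.
Velocity relative to ground = (-242.890, -113.262) + (-24.700, 0.000) = (-267.590, -113.262) km/h.
Bearing = atan2(-267.59, -113.26) = 247.06° clockwise from north.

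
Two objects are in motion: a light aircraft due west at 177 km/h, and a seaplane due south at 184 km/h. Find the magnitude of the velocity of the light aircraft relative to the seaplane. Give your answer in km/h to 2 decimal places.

Taking east as x and north as y: light aircraft velocity = (-177.000, 0.000) km/h; seaplane velocity = (0.000, -184.000) km/h.
Velocity of light aircraft relative to seaplane = (-177.000, 0.000) − (0.000, -184.000) = (-177.000, 184.000) km/h.
Magnitude = |(-177.000, 184.000)| = 255.314 km/h.

255.31 km/h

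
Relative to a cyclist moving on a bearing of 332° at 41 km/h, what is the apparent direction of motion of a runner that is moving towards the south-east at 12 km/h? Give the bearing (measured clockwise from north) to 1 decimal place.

148.2°

Taking east as x and north as y: runner velocity = (8.485, -8.485) km/h; cyclist velocity = (-19.248, 36.201) km/h.
Velocity of runner relative to cyclist = (8.485, -8.485) − (-19.248, 36.201) = (27.734, -44.686) km/h.
Bearing = atan2(27.73, -44.69) = 148.17° clockwise from north.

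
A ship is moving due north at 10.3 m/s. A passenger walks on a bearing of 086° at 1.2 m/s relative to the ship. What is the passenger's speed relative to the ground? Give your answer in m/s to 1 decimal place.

10.5 m/s

Taking east as x and north as y: ship velocity = (0.000, 10.300) m/s; passenger velocity relative to ship = (1.197, 0.084) m/s.
Velocity relative to ground = (0.000, 10.300) + (1.197, 0.084) = (1.197, 10.384) m/s.
Speed = |(1.197, 10.384)| = 10.452 m/s.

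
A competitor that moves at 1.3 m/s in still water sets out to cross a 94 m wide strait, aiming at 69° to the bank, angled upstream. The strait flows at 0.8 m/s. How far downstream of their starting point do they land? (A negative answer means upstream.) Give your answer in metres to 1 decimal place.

25.9 m

Perpendicular speed = 1.214 m/s; crossing time = 94 / 1.214 = 77.452 s.
Net downstream speed = 0.334 m/s.
Drift = 0.334 × 77.452 = 25.878 m (downstream).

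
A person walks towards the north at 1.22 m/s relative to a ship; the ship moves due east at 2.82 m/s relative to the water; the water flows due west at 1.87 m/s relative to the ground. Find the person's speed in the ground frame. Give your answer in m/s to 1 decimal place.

1.5 m/s

In east/north components (m/s): person relative to ship = (0.000, 1.220); ship relative to water = (2.820, 0.000); water relative to ground = (-1.870, 0.000).
Sum = (0.950, 1.220) m/s.
Speed = |(0.950, 1.220)| = 1.546 m/s.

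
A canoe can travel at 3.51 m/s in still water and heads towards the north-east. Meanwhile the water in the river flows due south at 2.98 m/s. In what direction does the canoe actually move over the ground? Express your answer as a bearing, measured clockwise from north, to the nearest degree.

Taking east as x and north as y: velocity relative to the water = (2.482, 2.482) m/s; the water relative to ground = (0.000, -2.980) m/s.
Velocity relative to ground = (2.482, 2.482) + (0.000, -2.980) = (2.482, -0.498) m/s.
Bearing = atan2(2.48, -0.50) = 101.35° clockwise from north.

101°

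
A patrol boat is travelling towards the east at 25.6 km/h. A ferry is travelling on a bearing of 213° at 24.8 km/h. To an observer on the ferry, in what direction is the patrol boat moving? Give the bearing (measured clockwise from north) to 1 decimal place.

Taking east as x and north as y: patrol boat velocity = (25.600, 0.000) km/h; ferry velocity = (-13.507, -20.799) km/h.
Velocity of patrol boat relative to ferry = (25.600, 0.000) − (-13.507, -20.799) = (39.107, 20.799) km/h.
Bearing = atan2(39.11, 20.80) = 61.99° clockwise from north.

062.0°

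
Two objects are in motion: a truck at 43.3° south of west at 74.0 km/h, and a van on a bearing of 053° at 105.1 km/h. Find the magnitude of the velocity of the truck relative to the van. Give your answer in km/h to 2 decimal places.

178.84 km/h

Taking east as x and north as y: truck velocity = (-53.855, -50.751) km/h; van velocity = (83.937, 63.251) km/h.
Velocity of truck relative to van = (-53.855, -50.751) − (83.937, 63.251) = (-137.792, -114.001) km/h.
Magnitude = |(-137.792, -114.001)| = 178.838 km/h.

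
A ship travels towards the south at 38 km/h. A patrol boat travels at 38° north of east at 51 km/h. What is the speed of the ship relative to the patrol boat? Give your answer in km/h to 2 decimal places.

80.20 km/h

Taking east as x and north as y: ship velocity = (0.000, -38.000) km/h; patrol boat velocity = (40.189, 31.399) km/h.
Velocity of ship relative to patrol boat = (0.000, -38.000) − (40.189, 31.399) = (-40.189, -69.399) km/h.
Magnitude = |(-40.189, -69.399)| = 80.195 km/h.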